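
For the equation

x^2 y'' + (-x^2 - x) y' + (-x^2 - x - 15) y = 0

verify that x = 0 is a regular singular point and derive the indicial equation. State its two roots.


Divide by x^2 to reach normal form y'' + P_1(x) y' + P_2(x) y = 0 with P_1(x) = -1 - 1/x and P_2(x) = -1 - 1/x - 15/x^2.
x = 0 is a singular point because the y'-coefficient -1 - 1/x has a pole at x = 0 and the y-coefficient -1 - 1/x - 15/x^2 has a pole at x = 0.
It is a regular singular point because x P_1(x) = p(x) = -x - 1 and x^2 P_2(x) = q(x) = -x^2 - x - 15 are polynomials, hence analytic at x = 0.
p(0) = -1,  q(0) = -15.
Indicial equation: r(r-1) + p(0) r + q(0) = 0, i.e. r^2 + (p(0) - 1) r + q(0) = 0, i.e. r^2 - 2 r - 15 = 0.
Discriminant: (-2)^2 - 4(-15) = 64, so r = (2 ± 8)/2.
Solving: r_1 = 5, r_2 = -3.

indicial: r^2 - 2 r - 15 = 0; roots r_1 = 5, r_2 = -3


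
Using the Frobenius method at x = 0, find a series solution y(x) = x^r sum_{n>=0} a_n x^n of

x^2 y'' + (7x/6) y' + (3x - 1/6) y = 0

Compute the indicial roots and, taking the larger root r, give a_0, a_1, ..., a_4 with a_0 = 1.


Write in Frobenius form y'' + (p(x)/x) y' + (q(x)/x^2) y = 0:
  p(x) = 7/6,  q(x) = 3x - 1/6.
Indicial equation: r(r-1) + (7/6) r + (-1/6) = 0 -> roots r_1 = 1/3, r_2 = -1/2.
Take r = r_1 = 1/3. Let y(x) = x^r sum_{n>=0} a_n x^n with a_0 = 1.
Substitute y = x^r sum a_n x^n and match x^{r+n}. The recurrence is
  D(n) a_n + 3 a_{n-1} = 0,  where D(n) = (r+n)(r+n-1) + (7/6)(r+n) + (-1/6).
  a_n = -3 / D(n) * a_{n-1}.
Since the indicial polynomial factors as (r - r_1)(r - r_2), D(n) = (r_1 + n - r_1)(r_1 + n - r_2) = n(n + 5/6).
Evaluating step by step (a_0 = 1):
  n = 1: D(1) = 1(1 + 5/6) = 11/6; numerator = -3(1) = -3; a_1 = (-3)/(11/6) = -18/11
  n = 2: D(2) = 2(2 + 5/6) = 17/3; numerator = -3(-18/11) = 54/11; a_2 = (54/11)/(17/3) = 162/187
  n = 3: D(3) = 3(3 + 5/6) = 23/2; numerator = -3(162/187) = -486/187; a_3 = (-486/187)/(23/2) = -972/4301
  n = 4: D(4) = 4(4 + 5/6) = 58/3; numerator = -3(-972/4301) = 2916/4301; a_4 = (2916/4301)/(58/3) = 4374/124729

r = 1/3; a_0 = 1; a_1 = -18/11; a_2 = 162/187; a_3 = -972/4301; a_4 = 4374/124729


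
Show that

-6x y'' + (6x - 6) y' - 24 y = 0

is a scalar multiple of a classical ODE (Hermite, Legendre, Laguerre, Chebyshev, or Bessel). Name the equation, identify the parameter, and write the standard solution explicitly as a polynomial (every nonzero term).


All three coefficients share the factor -6; dividing through by -6 gives  x y'' + (1 - x) y' + 4 y = 0.
This matches the Laguerre equation x y'' + (1 - x) y' + n y = 0 with n = 4; the polynomial solution is L_4(x).
With y = sum_k a_k x^k, matching x^k gives (k+1)k a_{k+1} + (k+1) a_{k+1} - k a_k + n a_k = 0, i.e. (k+1)^2 a_{k+1} = (k - n) a_k = (k - 4) a_k. The right side vanishes at k = 4, so the series terminates at degree 4.
Standard normalization L_n(0) = 1 gives a_0 = 1. Work upward with a_{k+1} = (k - 4) a_k / (k+1)^2:
  a_1 = (0 - 4)(1) / 1^2 = -4/1 = -4
  a_2 = (1 - 4)(-4) / 2^2 = 12/4 = 3
  a_3 = (2 - 4)(3) / 3^2 = -6/9 = -2/3
  a_4 = (3 - 4)(-2/3) / 4^2 = (2/3)/16 = 1/24
Hence L_4(x) = x^4/24 - 2 x^3/3 + 3 x^2 - 4 x + 1.

L_4(x); series = x^4/24 - 2 x^3/3 + 3 x^2 - 4 x + 1


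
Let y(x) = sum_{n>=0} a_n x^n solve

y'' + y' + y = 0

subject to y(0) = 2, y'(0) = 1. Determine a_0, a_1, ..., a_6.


Ansatz: y(x) = sum_{n>=0} a_n x^n, so y'(x) = sum_{n>=1} n a_n x^(n-1) and y''(x) = sum_{n>=2} n(n-1) a_n x^(n-2).
Substitute into P(x) y'' + Q(x) y' + R(x) y = 0 with P(x) = 1, Q(x) = 1, R(x) = 1, and match powers of x.
Initial conditions: a_0 = 2, a_1 = 1.
Setting the coefficient of each power of x to zero and solving order by order (substituting the coefficients already found):
  x^0: 2 a_2 + a_1 + a_0 = 0  ->  2 a_2 = -a_1 - a_0 = -3  ->  a_2 = -3/2
  x^1: 6 a_3 + 2 a_2 + a_1 = 0  ->  6 a_3 = -2 a_2 - a_1 = 2  ->  a_3 = 1/3
  x^2: 12 a_4 + 3 a_3 + a_2 = 0  ->  12 a_4 = -3 a_3 - a_2 = 1/2  ->  a_4 = 1/24
  x^3: 20 a_5 + 4 a_4 + a_3 = 0  ->  20 a_5 = -4 a_4 - a_3 = -1/2  ->  a_5 = -1/40
  x^4: 30 a_6 + 5 a_5 + a_4 = 0  ->  30 a_6 = -5 a_5 - a_4 = 1/12  ->  a_6 = 1/360
Truncated series: y(x) = 2 + x - (3/2) x^2 + (1/3) x^3 + (1/24) x^4 - (1/40) x^5 + (1/360) x^6 + O(x^7).

a_0 = 2; a_1 = 1; a_2 = -3/2; a_3 = 1/3; a_4 = 1/24; a_5 = -1/40; a_6 = 1/360


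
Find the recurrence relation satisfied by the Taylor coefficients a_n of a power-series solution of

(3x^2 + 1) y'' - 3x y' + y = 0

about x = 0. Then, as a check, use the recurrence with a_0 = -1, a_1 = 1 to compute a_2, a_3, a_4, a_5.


Substitute y = sum_n a_n x^n.
(1 + 3 x^2) y'' contributes (n+2)(n+1) a_{n+2} + 3 n(n-1) a_n at x^n.
-3 x y'(x) contributes -3 n a_n at x^n.
y(x) contributes 1 a_n at x^n.
Matching x^n: (n+2)(n+1) a_{n+2} + (3 n(n-1) - 3 n + 1) a_n = 0.
Thus a_{n+2} = (-3 n(n-1) + 3 n - 1) / ((n+1)(n+2)) * a_n.

Check with a_0 = -1, a_1 = 1 (apply the recurrence for n = 0, 1, 2, 3): a_0 = -1, a_1 = 1, a_2 = 1/2, a_3 = 1/3, a_4 = -1/24, a_5 = -1/6.

a_(n+2) = (-3 n(n-1) + 3 n - 1) / ((n+1)(n+2)) * a_n; check: a_0 = -1, a_1 = 1, a_2 = 1/2, a_3 = 1/3, a_4 = -1/24, a_5 = -1/6


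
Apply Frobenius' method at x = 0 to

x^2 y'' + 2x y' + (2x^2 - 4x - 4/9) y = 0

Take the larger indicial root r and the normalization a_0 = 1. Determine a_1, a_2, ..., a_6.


Write in Frobenius form y'' + (p(x)/x) y' + (q(x)/x^2) y = 0:
  p(x) = 2,  q(x) = 2x^2 - 4x - 4/9.
Indicial equation: r(r-1) + (2) r + (-4/9) = 0 -> roots r_1 = 1/3, r_2 = -4/3.
Take r = r_1 = 1/3. Let y(x) = x^r sum_{n>=0} a_n x^n with a_0 = 1.
Substitute y = x^r sum a_n x^n and match x^{r+n}. The recurrence is
  D(n) a_n - 4 a_{n-1} + 2 a_{n-2} = 0,  where D(n) = (r+n)(r+n-1) + (2)(r+n) + (-4/9).
  a_n = [4 a_{n-1} - 2 a_{n-2}] / D(n).
Since the indicial polynomial factors as (r - r_1)(r - r_2), D(n) = (r_1 + n - r_1)(r_1 + n - r_2) = n(n + 5/3).
Evaluating step by step (a_0 = 1):
  n = 1: D(1) = 1(1 + 5/3) = 8/3; numerator = 4(1) = 4; a_1 = (4)/(8/3) = 3/2
  n = 2: D(2) = 2(2 + 5/3) = 22/3; numerator = 4(3/2) - 2(1) = 4; a_2 = (4)/(22/3) = 6/11
  n = 3: D(3) = 3(3 + 5/3) = 14; numerator = 4(6/11) - 2(3/2) = -9/11; a_3 = (-9/11)/(14) = -9/154
  n = 4: D(4) = 4(4 + 5/3) = 68/3; numerator = 4(-9/154) - 2(6/11) = -102/77; a_4 = (-102/77)/(68/3) = -9/154
  n = 5: D(5) = 5(5 + 5/3) = 100/3; numerator = 4(-9/154) - 2(-9/154) = -9/77; a_5 = (-9/77)/(100/3) = -27/7700
  n = 6: D(6) = 6(6 + 5/3) = 46; numerator = 4(-27/7700) - 2(-9/154) = 18/175; a_6 = (18/175)/(46) = 9/4025

r = 1/3; a_0 = 1; a_1 = 3/2; a_2 = 6/11; a_3 = -9/154; a_4 = -9/154; a_5 = -27/7700; a_6 = 9/4025


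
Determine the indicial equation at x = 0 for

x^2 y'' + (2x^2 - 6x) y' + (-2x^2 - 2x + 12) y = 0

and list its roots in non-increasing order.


Divide by x^2 to reach normal form y'' + P_1(x) y' + P_2(x) y = 0 with P_1(x) = 2 - 6/x and P_2(x) = -2 - 2/x + 12/x^2.
x = 0 is a singular point because the y'-coefficient 2 - 6/x has a pole at x = 0 and the y-coefficient -2 - 2/x + 12/x^2 has a pole at x = 0.
It is a regular singular point because x P_1(x) = p(x) = 2x - 6 and x^2 P_2(x) = q(x) = -2x^2 - 2x + 12 are polynomials, hence analytic at x = 0.
p(0) = -6,  q(0) = 12.
Indicial equation: r(r-1) + p(0) r + q(0) = 0, i.e. r^2 + (p(0) - 1) r + q(0) = 0, i.e. r^2 - 7 r + 12 = 0.
Discriminant: (-7)^2 - 4(12) = 1, so r = (7 ± 1)/2.
Solving: r_1 = 4, r_2 = 3.

indicial: r^2 - 7 r + 12 = 0; roots r_1 = 4, r_2 = 3


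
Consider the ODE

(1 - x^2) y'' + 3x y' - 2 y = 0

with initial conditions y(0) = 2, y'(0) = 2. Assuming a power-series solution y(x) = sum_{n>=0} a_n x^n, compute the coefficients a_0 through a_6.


Ansatz: y(x) = sum_{n>=0} a_n x^n, so y'(x) = sum_{n>=1} n a_n x^(n-1) and y''(x) = sum_{n>=2} n(n-1) a_n x^(n-2).
Substitute into P(x) y'' + Q(x) y' + R(x) y = 0 with P(x) = 1 - x^2, Q(x) = 3x, R(x) = -2, and match powers of x.
Initial conditions: a_0 = 2, a_1 = 2.
Setting the coefficient of each power of x to zero and solving order by order (substituting the coefficients already found):
  x^0: 2 a_2 - 2 a_0 = 0  ->  2 a_2 = 2 a_0 = 4  ->  a_2 = 2
  x^1: 6 a_3 + a_1 = 0  ->  6 a_3 = -a_1 = -2  ->  a_3 = -1/3
  x^2: 12 a_4 + 2 a_2 = 0  ->  12 a_4 = -2 a_2 = -4  ->  a_4 = -1/3
  x^3: 20 a_5 + a_3 = 0  ->  20 a_5 = -a_3 = 1/3  ->  a_5 = 1/60
  x^4: 30 a_6 - 2 a_4 = 0  ->  30 a_6 = 2 a_4 = -2/3  ->  a_6 = -1/45
Truncated series: y(x) = 2 + 2 x + 2 x^2 - (1/3) x^3 - (1/3) x^4 + (1/60) x^5 - (1/45) x^6 + O(x^7).

a_0 = 2; a_1 = 2; a_2 = 2; a_3 = -1/3; a_4 = -1/3; a_5 = 1/60; a_6 = -1/45


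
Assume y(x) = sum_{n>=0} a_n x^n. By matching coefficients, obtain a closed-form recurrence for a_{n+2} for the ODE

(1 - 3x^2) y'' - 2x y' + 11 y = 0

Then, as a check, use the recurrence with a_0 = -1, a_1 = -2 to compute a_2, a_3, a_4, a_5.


Substitute y = sum_n a_n x^n.
(1 - 3 x^2) y'' contributes (n+2)(n+1) a_{n+2} - 3 n(n-1) a_n at x^n.
-2 x y'(x) contributes -2 n a_n at x^n.
11 y(x) contributes 11 a_n at x^n.
Matching x^n: (n+2)(n+1) a_{n+2} + (-3 n(n-1) - 2 n + 11) a_n = 0.
Thus a_{n+2} = (3 n(n-1) + 2 n - 11) / ((n+1)(n+2)) * a_n.

Check with a_0 = -1, a_1 = -2 (apply the recurrence for n = 0, 1, 2, 3): a_0 = -1, a_1 = -2, a_2 = 11/2, a_3 = 3, a_4 = -11/24, a_5 = 39/20.

a_(n+2) = (3 n(n-1) + 2 n - 11) / ((n+1)(n+2)) * a_n; check: a_0 = -1, a_1 = -2, a_2 = 11/2, a_3 = 3, a_4 = -11/24, a_5 = 39/20


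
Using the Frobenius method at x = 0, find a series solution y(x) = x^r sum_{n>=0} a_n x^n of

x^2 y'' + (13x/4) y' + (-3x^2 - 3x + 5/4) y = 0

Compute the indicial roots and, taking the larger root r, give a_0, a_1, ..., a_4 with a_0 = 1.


Write in Frobenius form y'' + (p(x)/x) y' + (q(x)/x^2) y = 0:
  p(x) = 13/4,  q(x) = -3x^2 - 3x + 5/4.
Indicial equation: r(r-1) + (13/4) r + (5/4) = 0 -> roots r_1 = -1, r_2 = -5/4.
Take r = r_1 = -1. Let y(x) = x^r sum_{n>=0} a_n x^n with a_0 = 1.
Substitute y = x^r sum a_n x^n and match x^{r+n}. The recurrence is
  D(n) a_n - 3 a_{n-1} - 3 a_{n-2} = 0,  where D(n) = (r+n)(r+n-1) + (13/4)(r+n) + (5/4).
  a_n = [3 a_{n-1} + 3 a_{n-2}] / D(n).
Since the indicial polynomial factors as (r - r_1)(r - r_2), D(n) = (r_1 + n - r_1)(r_1 + n - r_2) = n(n + 1/4).
Evaluating step by step (a_0 = 1):
  n = 1: D(1) = 1(1 + 1/4) = 5/4; numerator = 3(1) = 3; a_1 = (3)/(5/4) = 12/5
  n = 2: D(2) = 2(2 + 1/4) = 9/2; numerator = 3(12/5) + 3(1) = 51/5; a_2 = (51/5)/(9/2) = 34/15
  n = 3: D(3) = 3(3 + 1/4) = 39/4; numerator = 3(34/15) + 3(12/5) = 14; a_3 = (14)/(39/4) = 56/39
  n = 4: D(4) = 4(4 + 1/4) = 17; numerator = 3(56/39) + 3(34/15) = 722/65; a_4 = (722/65)/(17) = 722/1105

r = -1; a_0 = 1; a_1 = 12/5; a_2 = 34/15; a_3 = 56/39; a_4 = 722/1105


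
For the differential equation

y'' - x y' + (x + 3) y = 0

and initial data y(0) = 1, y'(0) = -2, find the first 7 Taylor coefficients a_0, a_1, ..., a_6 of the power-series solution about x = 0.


Ansatz: y(x) = sum_{n>=0} a_n x^n, so y'(x) = sum_{n>=1} n a_n x^(n-1) and y''(x) = sum_{n>=2} n(n-1) a_n x^(n-2).
Substitute into P(x) y'' + Q(x) y' + R(x) y = 0 with P(x) = 1, Q(x) = -x, R(x) = x + 3, and match powers of x.
Initial conditions: a_0 = 1, a_1 = -2.
Setting the coefficient of each power of x to zero and solving order by order (substituting the coefficients already found):
  x^0: 2 a_2 + 3 a_0 = 0  ->  2 a_2 = -3 a_0 = -3  ->  a_2 = -3/2
  x^1: 6 a_3 + 2 a_1 + a_0 = 0  ->  6 a_3 = -2 a_1 - a_0 = 3  ->  a_3 = 1/2
  x^2: 12 a_4 + a_2 + a_1 = 0  ->  12 a_4 = -a_2 - a_1 = 7/2  ->  a_4 = 7/24
  x^3: 20 a_5 + a_2 = 0  ->  20 a_5 = -a_2 = 3/2  ->  a_5 = 3/40
  x^4: 30 a_6 - a_4 + a_3 = 0  ->  30 a_6 = a_4 - a_3 = -5/24  ->  a_6 = -1/144
Truncated series: y(x) = 1 - 2 x - (3/2) x^2 + (1/2) x^3 + (7/24) x^4 + (3/40) x^5 - (1/144) x^6 + O(x^7).

a_0 = 1; a_1 = -2; a_2 = -3/2; a_3 = 1/2; a_4 = 7/24; a_5 = 3/40; a_6 = -1/144


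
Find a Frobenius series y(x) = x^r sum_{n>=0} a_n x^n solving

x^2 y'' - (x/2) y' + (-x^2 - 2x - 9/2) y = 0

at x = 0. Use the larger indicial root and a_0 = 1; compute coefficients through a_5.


Write in Frobenius form y'' + (p(x)/x) y' + (q(x)/x^2) y = 0:
  p(x) = -1/2,  q(x) = -x^2 - 2x - 9/2.
Indicial equation: r(r-1) + (-1/2) r + (-9/2) = 0 -> roots r_1 = 3, r_2 = -3/2.
Take r = r_1 = 3. Let y(x) = x^r sum_{n>=0} a_n x^n with a_0 = 1.
Substitute y = x^r sum a_n x^n and match x^{r+n}. The recurrence is
  D(n) a_n - 2 a_{n-1} - 1 a_{n-2} = 0,  where D(n) = (r+n)(r+n-1) + (-1/2)(r+n) + (-9/2).
  a_n = [2 a_{n-1} + 1 a_{n-2}] / D(n).
Since the indicial polynomial factors as (r - r_1)(r - r_2), D(n) = (r_1 + n - r_1)(r_1 + n - r_2) = n(n + 9/2).
Evaluating step by step (a_0 = 1):
  n = 1: D(1) = 1(1 + 9/2) = 11/2; numerator = 2(1) = 2; a_1 = (2)/(11/2) = 4/11
  n = 2: D(2) = 2(2 + 9/2) = 13; numerator = 2(4/11) + 1(1) = 19/11; a_2 = (19/11)/(13) = 19/143
  n = 3: D(3) = 3(3 + 9/2) = 45/2; numerator = 2(19/143) + 1(4/11) = 90/143; a_3 = (90/143)/(45/2) = 4/143
  n = 4: D(4) = 4(4 + 9/2) = 34; numerator = 2(4/143) + 1(19/143) = 27/143; a_4 = (27/143)/(34) = 27/4862
  n = 5: D(5) = 5(5 + 9/2) = 95/2; numerator = 2(27/4862) + 1(4/143) = 95/2431; a_5 = (95/2431)/(95/2) = 2/2431

r = 3; a_0 = 1; a_1 = 4/11; a_2 = 19/143; a_3 = 4/143; a_4 = 27/4862; a_5 = 2/2431


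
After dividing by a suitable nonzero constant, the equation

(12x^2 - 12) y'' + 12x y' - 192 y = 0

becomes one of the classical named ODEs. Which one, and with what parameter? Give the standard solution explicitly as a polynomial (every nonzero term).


All three coefficients share the factor -12; dividing through by -12 gives  (1 - x^2) y'' - x y' + 16 y = 0.
This matches the Chebyshev equation (1 - x^2) y'' - x y' + n^2 y = 0 (note the -x y' term, not -2x y') with n^2 = 16, so n = 4; the polynomial solution is T_4(x).
With y = sum_k a_k x^k, matching x^k gives (k+2)(k+1) a_{k+2} = (k^2 - n^2) a_k = (k - 4)(k + 4) a_k. The right side vanishes at k = 4, so the series with the parity of 4 terminates at degree 4.
Standard normalization: leading coefficient of T_n is 2^(n-1), so a_4 = 2^3 = 8. Work downward with a_k = (k+1)(k+2) a_{k+2} / ((k - 4)(k + 4)):
  a_2 = (3)(4)(8) / ((2 - 4)(2 + 4)) = 96/(-12) = -8
  a_0 = (1)(2)(-8) / ((0 - 4)(0 + 4)) = -16/(-16) = 1
Hence T_4(x) = 8 x^4 - 8 x^2 + 1.

T_4(x); series = 8 x^4 - 8 x^2 + 1


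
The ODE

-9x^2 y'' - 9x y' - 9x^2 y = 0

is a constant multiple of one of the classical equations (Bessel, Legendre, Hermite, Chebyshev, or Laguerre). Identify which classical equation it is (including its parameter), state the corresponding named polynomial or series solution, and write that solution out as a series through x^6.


All three coefficients share the factor -9; dividing through by -9 gives  x^2 y'' + x y' + x^2 y = 0.
This matches the Bessel equation x^2 y'' + x y' + (x^2 - nu^2) y = 0 with nu^2 = 0, so nu = 0; the solution bounded at x = 0 is J_0(x).
Frobenius at x = 0: indicial roots ±nu; for r = nu the recurrence k(k + 2nu) c_k = -c_{k-2} gives the standard series J_nu(x) = sum_{k>=0} (-1)^k / (k! (k+nu)!) (x/2)^(2k+nu). Evaluate the first 4 terms:
  k = 0: (-1)^0 / (0! * 0! * 2^0) x^0 = 1/(1*1*1) x^0 = (1) x^0
  k = 1: (-1)^1 / (1! * 1! * 2^2) x^2 = -1/(1*1*4) x^2 = (-1/4) x^2
  k = 2: (-1)^2 / (2! * 2! * 2^4) x^4 = 1/(2*2*16) x^4 = (1/64) x^4
  k = 3: (-1)^3 / (3! * 3! * 2^6) x^6 = -1/(6*6*64) x^6 = (-1/2304) x^6
Hence J_0(x) = -x^6/2304 + x^4/64 - x^2/4 + 1 + ....

J_0(x); series = -x^6/2304 + x^4/64 - x^2/4 + 1


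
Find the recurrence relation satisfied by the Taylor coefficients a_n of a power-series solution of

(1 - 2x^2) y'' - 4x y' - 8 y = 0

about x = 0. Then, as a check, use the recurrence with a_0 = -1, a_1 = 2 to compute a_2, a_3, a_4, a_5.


Substitute y = sum_n a_n x^n.
(1 - 2 x^2) y'' contributes (n+2)(n+1) a_{n+2} - 2 n(n-1) a_n at x^n.
-4 x y'(x) contributes -4 n a_n at x^n.
-8 y(x) contributes -8 a_n at x^n.
Matching x^n: (n+2)(n+1) a_{n+2} + (-2 n(n-1) - 4 n - 8) a_n = 0.
Thus a_{n+2} = (2 n(n-1) + 4 n + 8) / ((n+1)(n+2)) * a_n.

Check with a_0 = -1, a_1 = 2 (apply the recurrence for n = 0, 1, 2, 3): a_0 = -1, a_1 = 2, a_2 = -4, a_3 = 4, a_4 = -20/3, a_5 = 32/5.

a_(n+2) = (2 n(n-1) + 4 n + 8) / ((n+1)(n+2)) * a_n; check: a_0 = -1, a_1 = 2, a_2 = -4, a_3 = 4, a_4 = -20/3, a_5 = 32/5


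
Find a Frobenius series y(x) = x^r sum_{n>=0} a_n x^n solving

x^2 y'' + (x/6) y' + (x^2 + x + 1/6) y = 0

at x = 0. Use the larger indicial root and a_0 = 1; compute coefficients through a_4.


Write in Frobenius form y'' + (p(x)/x) y' + (q(x)/x^2) y = 0:
  p(x) = 1/6,  q(x) = x^2 + x + 1/6.
Indicial equation: r(r-1) + (1/6) r + (1/6) = 0 -> roots r_1 = 1/2, r_2 = 1/3.
Take r = r_1 = 1/2. Let y(x) = x^r sum_{n>=0} a_n x^n with a_0 = 1.
Substitute y = x^r sum a_n x^n and match x^{r+n}. The recurrence is
  D(n) a_n + 1 a_{n-1} + 1 a_{n-2} = 0,  where D(n) = (r+n)(r+n-1) + (1/6)(r+n) + (1/6).
  a_n = [-1 a_{n-1} - 1 a_{n-2}] / D(n).
Since the indicial polynomial factors as (r - r_1)(r - r_2), D(n) = (r_1 + n - r_1)(r_1 + n - r_2) = n(n + 1/6).
Evaluating step by step (a_0 = 1):
  n = 1: D(1) = 1(1 + 1/6) = 7/6; numerator = -1(1) = -1; a_1 = (-1)/(7/6) = -6/7
  n = 2: D(2) = 2(2 + 1/6) = 13/3; numerator = -1(-6/7) - 1(1) = -1/7; a_2 = (-1/7)/(13/3) = -3/91
  n = 3: D(3) = 3(3 + 1/6) = 19/2; numerator = -1(-3/91) - 1(-6/7) = 81/91; a_3 = (81/91)/(19/2) = 162/1729
  n = 4: D(4) = 4(4 + 1/6) = 50/3; numerator = -1(162/1729) - 1(-3/91) = -15/247; a_4 = (-15/247)/(50/3) = -9/2470

r = 1/2; a_0 = 1; a_1 = -6/7; a_2 = -3/91; a_3 = 162/1729; a_4 = -9/2470


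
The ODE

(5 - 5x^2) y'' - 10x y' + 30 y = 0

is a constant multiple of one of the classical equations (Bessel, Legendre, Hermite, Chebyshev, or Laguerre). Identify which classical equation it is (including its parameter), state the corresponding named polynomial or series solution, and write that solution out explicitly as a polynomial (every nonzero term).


All three coefficients share the factor 5; dividing through by 5 gives  (1 - x^2) y'' - 2x y' + 6 y = 0.
This matches the Legendre equation (1 - x^2) y'' - 2x y' + n(n+1) y = 0 (note the -2x y' term) with n(n+1) = 6, so n = 2; the polynomial solution is P_2(x).
With y = sum_k a_k x^k, matching x^k gives (k+2)(k+1) a_{k+2} = [k(k+1) - n(n+1)] a_k = (k - 2)(k + 3) a_k. The right side vanishes at k = 2, so the series with the parity of 2 terminates at degree 2.
Standard normalization (P_n(1) = 1): leading coefficient (2n)!/(2^n (n!)^2) = 24/(4*4) = 3/2, so a_2 = 3/2. Work downward with a_k = (k+1)(k+2) a_{k+2} / ((k - 2)(k + 3)):
  a_0 = (1)(2)(3/2) / ((0 - 2)(0 + 3)) = 3/(-6) = -1/2
Hence P_2(x) = 3 x^2/2 - 1/2.

P_2(x); series = 3 x^2/2 - 1/2


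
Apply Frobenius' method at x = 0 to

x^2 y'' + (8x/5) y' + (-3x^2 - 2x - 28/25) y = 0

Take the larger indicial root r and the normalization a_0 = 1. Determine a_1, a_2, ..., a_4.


Write in Frobenius form y'' + (p(x)/x) y' + (q(x)/x^2) y = 0:
  p(x) = 8/5,  q(x) = -3x^2 - 2x - 28/25.
Indicial equation: r(r-1) + (8/5) r + (-28/25) = 0 -> roots r_1 = 4/5, r_2 = -7/5.
Take r = r_1 = 4/5. Let y(x) = x^r sum_{n>=0} a_n x^n with a_0 = 1.
Substitute y = x^r sum a_n x^n and match x^{r+n}. The recurrence is
  D(n) a_n - 2 a_{n-1} - 3 a_{n-2} = 0,  where D(n) = (r+n)(r+n-1) + (8/5)(r+n) + (-28/25).
  a_n = [2 a_{n-1} + 3 a_{n-2}] / D(n).
Since the indicial polynomial factors as (r - r_1)(r - r_2), D(n) = (r_1 + n - r_1)(r_1 + n - r_2) = n(n + 11/5).
Evaluating step by step (a_0 = 1):
  n = 1: D(1) = 1(1 + 11/5) = 16/5; numerator = 2(1) = 2; a_1 = (2)/(16/5) = 5/8
  n = 2: D(2) = 2(2 + 11/5) = 42/5; numerator = 2(5/8) + 3(1) = 17/4; a_2 = (17/4)/(42/5) = 85/168
  n = 3: D(3) = 3(3 + 11/5) = 78/5; numerator = 2(85/168) + 3(5/8) = 485/168; a_3 = (485/168)/(78/5) = 2425/13104
  n = 4: D(4) = 4(4 + 11/5) = 124/5; numerator = 2(2425/13104) + 3(85/168) = 6185/3276; a_4 = (6185/3276)/(124/5) = 30925/406224

r = 4/5; a_0 = 1; a_1 = 5/8; a_2 = 85/168; a_3 = 2425/13104; a_4 = 30925/406224


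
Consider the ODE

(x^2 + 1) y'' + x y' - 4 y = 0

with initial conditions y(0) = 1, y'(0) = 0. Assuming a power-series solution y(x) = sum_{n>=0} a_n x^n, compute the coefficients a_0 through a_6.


Ansatz: y(x) = sum_{n>=0} a_n x^n, so y'(x) = sum_{n>=1} n a_n x^(n-1) and y''(x) = sum_{n>=2} n(n-1) a_n x^(n-2).
Substitute into P(x) y'' + Q(x) y' + R(x) y = 0 with P(x) = x^2 + 1, Q(x) = x, R(x) = -4, and match powers of x.
Initial conditions: a_0 = 1, a_1 = 0.
Setting the coefficient of each power of x to zero and solving order by order (substituting the coefficients already found):
  x^0: 2 a_2 - 4 a_0 = 0  ->  2 a_2 = 4 a_0 = 4  ->  a_2 = 2
  x^1: 6 a_3 - 3 a_1 = 0  ->  6 a_3 = 3 a_1 = 0  ->  a_3 = 0
  x^2: 12 a_4 = 0  ->  a_4 = 0
  x^3: 20 a_5 + 5 a_3 = 0  ->  20 a_5 = -5 a_3 = 0  ->  a_5 = 0
  x^4: 30 a_6 + 12 a_4 = 0  ->  30 a_6 = -12 a_4 = 0  ->  a_6 = 0
Truncated series: y(x) = 1 + 2 x^2 + O(x^7).

a_0 = 1; a_1 = 0; a_2 = 2; a_3 = 0; a_4 = 0; a_5 = 0; a_6 = 0


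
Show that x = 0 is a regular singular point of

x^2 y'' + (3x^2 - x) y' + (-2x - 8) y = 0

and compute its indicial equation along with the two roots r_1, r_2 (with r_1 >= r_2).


Divide by x^2 to reach normal form y'' + P_1(x) y' + P_2(x) y = 0 with P_1(x) = 3 - 1/x and P_2(x) = -2/x - 8/x^2.
x = 0 is a singular point because the y'-coefficient 3 - 1/x has a pole at x = 0 and the y-coefficient -2/x - 8/x^2 has a pole at x = 0.
It is a regular singular point because x P_1(x) = p(x) = 3x - 1 and x^2 P_2(x) = q(x) = -2x - 8 are polynomials, hence analytic at x = 0.
p(0) = -1,  q(0) = -8.
Indicial equation: r(r-1) + p(0) r + q(0) = 0, i.e. r^2 + (p(0) - 1) r + q(0) = 0, i.e. r^2 - 2 r - 8 = 0.
Discriminant: (-2)^2 - 4(-8) = 36, so r = (2 ± 6)/2.
Solving: r_1 = 4, r_2 = -2.

indicial: r^2 - 2 r - 8 = 0; roots r_1 = 4, r_2 = -2


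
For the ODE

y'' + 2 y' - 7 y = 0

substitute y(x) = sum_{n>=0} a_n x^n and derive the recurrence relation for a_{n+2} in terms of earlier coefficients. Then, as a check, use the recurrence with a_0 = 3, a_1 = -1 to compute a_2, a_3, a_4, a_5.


Substitute y = sum_n a_n x^n.
y''(x) has coefficient (n+2)(n+1) a_{n+2} at x^n;
2 y'(x) has coefficient 2 (n+1) a_{n+1} at x^n;
-7 y(x) has coefficient -7 a_n at x^n.
Matching x^n: (n+2)(n+1) a_{n+2} + 2 (n+1) a_{n+1} - 7 a_n = 0.
Thus a_{n+2} = [-2 (n+1) a_{n+1} + 7 a_n] / ((n+1)(n+2)).

Check with a_0 = 3, a_1 = -1 (apply the recurrence for n = 0, 1, 2, 3): a_0 = 3, a_1 = -1, a_2 = 23/2, a_3 = -53/6, a_4 = 89/8, a_5 = -181/24.

a_(n+2) = [-2 (n+1) a_(n+1) + 7 a_n] / ((n+1)(n+2)); check: a_0 = 3, a_1 = -1, a_2 = 23/2, a_3 = -53/6, a_4 = 89/8, a_5 = -181/24


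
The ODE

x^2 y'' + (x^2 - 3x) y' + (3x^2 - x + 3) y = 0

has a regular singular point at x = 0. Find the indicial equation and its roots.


Divide by x^2 to reach normal form y'' + P_1(x) y' + P_2(x) y = 0 with P_1(x) = 1 - 3/x and P_2(x) = 3 - 1/x + 3/x^2.
x = 0 is a singular point because the y'-coefficient 1 - 3/x has a pole at x = 0 and the y-coefficient 3 - 1/x + 3/x^2 has a pole at x = 0.
It is a regular singular point because x P_1(x) = p(x) = x - 3 and x^2 P_2(x) = q(x) = 3x^2 - x + 3 are polynomials, hence analytic at x = 0.
p(0) = -3,  q(0) = 3.
Indicial equation: r(r-1) + p(0) r + q(0) = 0, i.e. r^2 + (p(0) - 1) r + q(0) = 0, i.e. r^2 - 4 r + 3 = 0.
Discriminant: (-4)^2 - 4(3) = 4, so r = (4 ± 2)/2.
Solving: r_1 = 3, r_2 = 1.

indicial: r^2 - 4 r + 3 = 0; roots r_1 = 3, r_2 = 1


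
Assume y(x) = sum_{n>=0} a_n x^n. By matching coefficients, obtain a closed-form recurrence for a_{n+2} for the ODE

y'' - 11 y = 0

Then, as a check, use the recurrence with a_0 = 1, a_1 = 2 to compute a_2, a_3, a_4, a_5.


Substitute y = sum_n a_n x^n into y'' + (const) y = 0.
y''(x) = sum_{n>=0} (n+2)(n+1) a_{n+2} x^n.
The ODE becomes sum_n [(n+2)(n+1) a_{n+2} - 11 a_n] x^n = 0.
Setting each coefficient to zero gives the recurrence:
  (n+2)(n+1) a_{n+2} - 11 a_n = 0,
  a_{n+2} = 11 / ((n+1)(n+2)) a_n.

Check with a_0 = 1, a_1 = 2 (apply the recurrence for n = 0, 1, 2, 3): a_0 = 1, a_1 = 2, a_2 = 11/2, a_3 = 11/3, a_4 = 121/24, a_5 = 121/60.

a_{n+2} = 11/((n+1)(n+2)) * a_n; check: a_0 = 1, a_1 = 2, a_2 = 11/2, a_3 = 11/3, a_4 = 121/24, a_5 = 121/60


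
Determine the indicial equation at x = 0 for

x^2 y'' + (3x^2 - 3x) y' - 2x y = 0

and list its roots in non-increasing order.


Divide by x^2 to reach normal form y'' + P_1(x) y' + P_2(x) y = 0 with P_1(x) = 3 - 3/x and P_2(x) = -2/x.
x = 0 is a singular point because the y'-coefficient 3 - 3/x has a pole at x = 0 and the y-coefficient -2/x has a pole at x = 0.
It is a regular singular point because x P_1(x) = p(x) = 3x - 3 and x^2 P_2(x) = q(x) = -2x are polynomials, hence analytic at x = 0.
p(0) = -3,  q(0) = 0.
Indicial equation: r(r-1) + p(0) r + q(0) = 0, i.e. r^2 + (p(0) - 1) r + q(0) = 0, i.e. r^2 - 4 r = 0.
Discriminant: (-4)^2 - 4(0) = 16, so r = (4 ± 4)/2.
Solving: r_1 = 4, r_2 = 0.

indicial: r^2 - 4 r = 0; roots r_1 = 4, r_2 = 0


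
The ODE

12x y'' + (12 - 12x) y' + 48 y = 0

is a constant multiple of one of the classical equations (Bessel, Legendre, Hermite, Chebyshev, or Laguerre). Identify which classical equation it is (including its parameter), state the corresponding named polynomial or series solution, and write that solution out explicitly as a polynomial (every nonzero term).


All three coefficients share the factor 12; dividing through by 12 gives  x y'' + (1 - x) y' + 4 y = 0.
This matches the Laguerre equation x y'' + (1 - x) y' + n y = 0 with n = 4; the polynomial solution is L_4(x).
With y = sum_k a_k x^k, matching x^k gives (k+1)k a_{k+1} + (k+1) a_{k+1} - k a_k + n a_k = 0, i.e. (k+1)^2 a_{k+1} = (k - n) a_k = (k - 4) a_k. The right side vanishes at k = 4, so the series terminates at degree 4.
Standard normalization L_n(0) = 1 gives a_0 = 1. Work upward with a_{k+1} = (k - 4) a_k / (k+1)^2:
  a_1 = (0 - 4)(1) / 1^2 = -4/1 = -4
  a_2 = (1 - 4)(-4) / 2^2 = 12/4 = 3
  a_3 = (2 - 4)(3) / 3^2 = -6/9 = -2/3
  a_4 = (3 - 4)(-2/3) / 4^2 = (2/3)/16 = 1/24
Hence L_4(x) = x^4/24 - 2 x^3/3 + 3 x^2 - 4 x + 1.

L_4(x); series = x^4/24 - 2 x^3/3 + 3 x^2 - 4 x + 1


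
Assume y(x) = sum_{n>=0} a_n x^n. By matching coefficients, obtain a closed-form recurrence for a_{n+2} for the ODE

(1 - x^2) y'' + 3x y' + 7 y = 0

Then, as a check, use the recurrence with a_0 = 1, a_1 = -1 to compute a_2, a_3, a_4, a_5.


Substitute y = sum_n a_n x^n.
(1 - 1 x^2) y'' contributes (n+2)(n+1) a_{n+2} - n(n-1) a_n at x^n.
3 x y'(x) contributes 3 n a_n at x^n.
7 y(x) contributes 7 a_n at x^n.
Matching x^n: (n+2)(n+1) a_{n+2} + (-n(n-1) + 3 n + 7) a_n = 0.
Thus a_{n+2} = (n(n-1) - 3 n - 7) / ((n+1)(n+2)) * a_n.

Check with a_0 = 1, a_1 = -1 (apply the recurrence for n = 0, 1, 2, 3): a_0 = 1, a_1 = -1, a_2 = -7/2, a_3 = 5/3, a_4 = 77/24, a_5 = -5/6.

a_(n+2) = (n(n-1) - 3 n - 7) / ((n+1)(n+2)) * a_n; check: a_0 = 1, a_1 = -1, a_2 = -7/2, a_3 = 5/3, a_4 = 77/24, a_5 = -5/6


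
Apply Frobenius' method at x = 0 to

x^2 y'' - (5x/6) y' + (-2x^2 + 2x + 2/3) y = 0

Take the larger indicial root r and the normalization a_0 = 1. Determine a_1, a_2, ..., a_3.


Write in Frobenius form y'' + (p(x)/x) y' + (q(x)/x^2) y = 0:
  p(x) = -5/6,  q(x) = -2x^2 + 2x + 2/3.
Indicial equation: r(r-1) + (-5/6) r + (2/3) = 0 -> roots r_1 = 4/3, r_2 = 1/2.
Take r = r_1 = 4/3. Let y(x) = x^r sum_{n>=0} a_n x^n with a_0 = 1.
Substitute y = x^r sum a_n x^n and match x^{r+n}. The recurrence is
  D(n) a_n + 2 a_{n-1} - 2 a_{n-2} = 0,  where D(n) = (r+n)(r+n-1) + (-5/6)(r+n) + (2/3).
  a_n = [-2 a_{n-1} + 2 a_{n-2}] / D(n).
Since the indicial polynomial factors as (r - r_1)(r - r_2), D(n) = (r_1 + n - r_1)(r_1 + n - r_2) = n(n + 5/6).
Evaluating step by step (a_0 = 1):
  n = 1: D(1) = 1(1 + 5/6) = 11/6; numerator = -2(1) = -2; a_1 = (-2)/(11/6) = -12/11
  n = 2: D(2) = 2(2 + 5/6) = 17/3; numerator = -2(-12/11) + 2(1) = 46/11; a_2 = (46/11)/(17/3) = 138/187
  n = 3: D(3) = 3(3 + 5/6) = 23/2; numerator = -2(138/187) + 2(-12/11) = -684/187; a_3 = (-684/187)/(23/2) = -1368/4301

r = 4/3; a_0 = 1; a_1 = -12/11; a_2 = 138/187; a_3 = -1368/4301


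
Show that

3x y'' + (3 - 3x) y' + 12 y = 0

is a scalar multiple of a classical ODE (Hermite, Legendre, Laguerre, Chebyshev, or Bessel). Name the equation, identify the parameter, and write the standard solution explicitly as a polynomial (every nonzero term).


All three coefficients share the factor 3; dividing through by 3 gives  x y'' + (1 - x) y' + 4 y = 0.
This matches the Laguerre equation x y'' + (1 - x) y' + n y = 0 with n = 4; the polynomial solution is L_4(x).
With y = sum_k a_k x^k, matching x^k gives (k+1)k a_{k+1} + (k+1) a_{k+1} - k a_k + n a_k = 0, i.e. (k+1)^2 a_{k+1} = (k - n) a_k = (k - 4) a_k. The right side vanishes at k = 4, so the series terminates at degree 4.
Standard normalization L_n(0) = 1 gives a_0 = 1. Work upward with a_{k+1} = (k - 4) a_k / (k+1)^2:
  a_1 = (0 - 4)(1) / 1^2 = -4/1 = -4
  a_2 = (1 - 4)(-4) / 2^2 = 12/4 = 3
  a_3 = (2 - 4)(3) / 3^2 = -6/9 = -2/3
  a_4 = (3 - 4)(-2/3) / 4^2 = (2/3)/16 = 1/24
Hence L_4(x) = x^4/24 - 2 x^3/3 + 3 x^2 - 4 x + 1.

L_4(x); series = x^4/24 - 2 x^3/3 + 3 x^2 - 4 x + 1


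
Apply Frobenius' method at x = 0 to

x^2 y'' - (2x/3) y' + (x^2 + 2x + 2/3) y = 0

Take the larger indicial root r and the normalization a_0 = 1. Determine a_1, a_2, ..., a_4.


Write in Frobenius form y'' + (p(x)/x) y' + (q(x)/x^2) y = 0:
  p(x) = -2/3,  q(x) = x^2 + 2x + 2/3.
Indicial equation: r(r-1) + (-2/3) r + (2/3) = 0 -> roots r_1 = 1, r_2 = 2/3.
Take r = r_1 = 1. Let y(x) = x^r sum_{n>=0} a_n x^n with a_0 = 1.
Substitute y = x^r sum a_n x^n and match x^{r+n}. The recurrence is
  D(n) a_n + 2 a_{n-1} + 1 a_{n-2} = 0,  where D(n) = (r+n)(r+n-1) + (-2/3)(r+n) + (2/3).
  a_n = [-2 a_{n-1} - 1 a_{n-2}] / D(n).
Since the indicial polynomial factors as (r - r_1)(r - r_2), D(n) = (r_1 + n - r_1)(r_1 + n - r_2) = n(n + 1/3).
Evaluating step by step (a_0 = 1):
  n = 1: D(1) = 1(1 + 1/3) = 4/3; numerator = -2(1) = -2; a_1 = (-2)/(4/3) = -3/2
  n = 2: D(2) = 2(2 + 1/3) = 14/3; numerator = -2(-3/2) - 1(1) = 2; a_2 = (2)/(14/3) = 3/7
  n = 3: D(3) = 3(3 + 1/3) = 10; numerator = -2(3/7) - 1(-3/2) = 9/14; a_3 = (9/14)/(10) = 9/140
  n = 4: D(4) = 4(4 + 1/3) = 52/3; numerator = -2(9/140) - 1(3/7) = -39/70; a_4 = (-39/70)/(52/3) = -9/280

r = 1; a_0 = 1; a_1 = -3/2; a_2 = 3/7; a_3 = 9/140; a_4 = -9/280


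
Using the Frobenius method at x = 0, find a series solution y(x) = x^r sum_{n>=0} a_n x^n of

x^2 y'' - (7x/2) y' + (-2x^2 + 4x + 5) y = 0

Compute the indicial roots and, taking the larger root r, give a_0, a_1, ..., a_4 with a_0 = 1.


Write in Frobenius form y'' + (p(x)/x) y' + (q(x)/x^2) y = 0:
  p(x) = -7/2,  q(x) = -2x^2 + 4x + 5.
Indicial equation: r(r-1) + (-7/2) r + (5) = 0 -> roots r_1 = 5/2, r_2 = 2.
Take r = r_1 = 5/2. Let y(x) = x^r sum_{n>=0} a_n x^n with a_0 = 1.
Substitute y = x^r sum a_n x^n and match x^{r+n}. The recurrence is
  D(n) a_n + 4 a_{n-1} - 2 a_{n-2} = 0,  where D(n) = (r+n)(r+n-1) + (-7/2)(r+n) + (5).
  a_n = [-4 a_{n-1} + 2 a_{n-2}] / D(n).
Since the indicial polynomial factors as (r - r_1)(r - r_2), D(n) = (r_1 + n - r_1)(r_1 + n - r_2) = n(n + 1/2).
Evaluating step by step (a_0 = 1):
  n = 1: D(1) = 1(1 + 1/2) = 3/2; numerator = -4(1) = -4; a_1 = (-4)/(3/2) = -8/3
  n = 2: D(2) = 2(2 + 1/2) = 5; numerator = -4(-8/3) + 2(1) = 38/3; a_2 = (38/3)/(5) = 38/15
  n = 3: D(3) = 3(3 + 1/2) = 21/2; numerator = -4(38/15) + 2(-8/3) = -232/15; a_3 = (-232/15)/(21/2) = -464/315
  n = 4: D(4) = 4(4 + 1/2) = 18; numerator = -4(-464/315) + 2(38/15) = 3452/315; a_4 = (3452/315)/(18) = 1726/2835

r = 5/2; a_0 = 1; a_1 = -8/3; a_2 = 38/15; a_3 = -464/315; a_4 = 1726/2835


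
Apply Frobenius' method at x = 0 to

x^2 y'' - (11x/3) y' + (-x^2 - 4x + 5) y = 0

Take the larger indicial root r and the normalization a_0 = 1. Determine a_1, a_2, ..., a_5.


Write in Frobenius form y'' + (p(x)/x) y' + (q(x)/x^2) y = 0:
  p(x) = -11/3,  q(x) = -x^2 - 4x + 5.
Indicial equation: r(r-1) + (-11/3) r + (5) = 0 -> roots r_1 = 3, r_2 = 5/3.
Take r = r_1 = 3. Let y(x) = x^r sum_{n>=0} a_n x^n with a_0 = 1.
Substitute y = x^r sum a_n x^n and match x^{r+n}. The recurrence is
  D(n) a_n - 4 a_{n-1} - 1 a_{n-2} = 0,  where D(n) = (r+n)(r+n-1) + (-11/3)(r+n) + (5).
  a_n = [4 a_{n-1} + 1 a_{n-2}] / D(n).
Since the indicial polynomial factors as (r - r_1)(r - r_2), D(n) = (r_1 + n - r_1)(r_1 + n - r_2) = n(n + 4/3).
Evaluating step by step (a_0 = 1):
  n = 1: D(1) = 1(1 + 4/3) = 7/3; numerator = 4(1) = 4; a_1 = (4)/(7/3) = 12/7
  n = 2: D(2) = 2(2 + 4/3) = 20/3; numerator = 4(12/7) + 1(1) = 55/7; a_2 = (55/7)/(20/3) = 33/28
  n = 3: D(3) = 3(3 + 4/3) = 13; numerator = 4(33/28) + 1(12/7) = 45/7; a_3 = (45/7)/(13) = 45/91
  n = 4: D(4) = 4(4 + 4/3) = 64/3; numerator = 4(45/91) + 1(33/28) = 1149/364; a_4 = (1149/364)/(64/3) = 3447/23296
  n = 5: D(5) = 5(5 + 4/3) = 95/3; numerator = 4(3447/23296) + 1(45/91) = 6327/5824; a_5 = (6327/5824)/(95/3) = 999/29120

r = 3; a_0 = 1; a_1 = 12/7; a_2 = 33/28; a_3 = 45/91; a_4 = 3447/23296; a_5 = 999/29120


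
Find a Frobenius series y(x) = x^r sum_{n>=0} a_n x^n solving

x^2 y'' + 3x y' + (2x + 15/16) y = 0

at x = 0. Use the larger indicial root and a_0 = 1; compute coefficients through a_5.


Write in Frobenius form y'' + (p(x)/x) y' + (q(x)/x^2) y = 0:
  p(x) = 3,  q(x) = 2x + 15/16.
Indicial equation: r(r-1) + (3) r + (15/16) = 0 -> roots r_1 = -3/4, r_2 = -5/4.
Take r = r_1 = -3/4. Let y(x) = x^r sum_{n>=0} a_n x^n with a_0 = 1.
Substitute y = x^r sum a_n x^n and match x^{r+n}. The recurrence is
  D(n) a_n + 2 a_{n-1} = 0,  where D(n) = (r+n)(r+n-1) + (3)(r+n) + (15/16).
  a_n = -2 / D(n) * a_{n-1}.
Since the indicial polynomial factors as (r - r_1)(r - r_2), D(n) = (r_1 + n - r_1)(r_1 + n - r_2) = n(n + 1/2).
Evaluating step by step (a_0 = 1):
  n = 1: D(1) = 1(1 + 1/2) = 3/2; numerator = -2(1) = -2; a_1 = (-2)/(3/2) = -4/3
  n = 2: D(2) = 2(2 + 1/2) = 5; numerator = -2(-4/3) = 8/3; a_2 = (8/3)/(5) = 8/15
  n = 3: D(3) = 3(3 + 1/2) = 21/2; numerator = -2(8/15) = -16/15; a_3 = (-16/15)/(21/2) = -32/315
  n = 4: D(4) = 4(4 + 1/2) = 18; numerator = -2(-32/315) = 64/315; a_4 = (64/315)/(18) = 32/2835
  n = 5: D(5) = 5(5 + 1/2) = 55/2; numerator = -2(32/2835) = -64/2835; a_5 = (-64/2835)/(55/2) = -128/155925

r = -3/4; a_0 = 1; a_1 = -4/3; a_2 = 8/15; a_3 = -32/315; a_4 = 32/2835; a_5 = -128/155925


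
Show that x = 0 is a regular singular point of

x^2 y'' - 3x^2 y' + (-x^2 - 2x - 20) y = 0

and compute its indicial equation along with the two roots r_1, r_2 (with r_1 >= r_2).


Divide by x^2 to reach normal form y'' + P_1(x) y' + P_2(x) y = 0 with P_1(x) = -3 and P_2(x) = -1 - 2/x - 20/x^2.
x = 0 is a singular point because the y-coefficient -1 - 2/x - 20/x^2 has a pole at x = 0.
It is a regular singular point because x P_1(x) = p(x) = -3x and x^2 P_2(x) = q(x) = -x^2 - 2x - 20 are polynomials, hence analytic at x = 0.
p(0) = 0,  q(0) = -20.
Indicial equation: r(r-1) + p(0) r + q(0) = 0, i.e. r^2 + (p(0) - 1) r + q(0) = 0, i.e. r^2 - 1 r - 20 = 0.
Discriminant: (-1)^2 - 4(-20) = 81, so r = (1 ± 9)/2.
Solving: r_1 = 5, r_2 = -4.

indicial: r^2 - 1 r - 20 = 0; roots r_1 = 5, r_2 = -4


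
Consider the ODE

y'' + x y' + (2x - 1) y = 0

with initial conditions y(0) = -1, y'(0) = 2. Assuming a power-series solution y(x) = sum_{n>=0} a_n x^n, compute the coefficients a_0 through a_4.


Ansatz: y(x) = sum_{n>=0} a_n x^n, so y'(x) = sum_{n>=1} n a_n x^(n-1) and y''(x) = sum_{n>=2} n(n-1) a_n x^(n-2).
Substitute into P(x) y'' + Q(x) y' + R(x) y = 0 with P(x) = 1, Q(x) = x, R(x) = 2x - 1, and match powers of x.
Initial conditions: a_0 = -1, a_1 = 2.
Setting the coefficient of each power of x to zero and solving order by order (substituting the coefficients already found):
  x^0: 2 a_2 - a_0 = 0  ->  2 a_2 = a_0 = -1  ->  a_2 = -1/2
  x^1: 6 a_3 + 2 a_0 = 0  ->  6 a_3 = -2 a_0 = 2  ->  a_3 = 1/3
  x^2: 12 a_4 + a_2 + 2 a_1 = 0  ->  12 a_4 = -a_2 - 2 a_1 = -7/2  ->  a_4 = -7/24
Truncated series: y(x) = -1 + 2 x - (1/2) x^2 + (1/3) x^3 - (7/24) x^4 + O(x^5).

a_0 = -1; a_1 = 2; a_2 = -1/2; a_3 = 1/3; a_4 = -7/24


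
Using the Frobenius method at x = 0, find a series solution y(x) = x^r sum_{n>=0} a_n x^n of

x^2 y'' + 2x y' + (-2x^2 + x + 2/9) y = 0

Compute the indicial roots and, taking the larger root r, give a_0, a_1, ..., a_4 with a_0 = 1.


Write in Frobenius form y'' + (p(x)/x) y' + (q(x)/x^2) y = 0:
  p(x) = 2,  q(x) = -2x^2 + x + 2/9.
Indicial equation: r(r-1) + (2) r + (2/9) = 0 -> roots r_1 = -1/3, r_2 = -2/3.
Take r = r_1 = -1/3. Let y(x) = x^r sum_{n>=0} a_n x^n with a_0 = 1.
Substitute y = x^r sum a_n x^n and match x^{r+n}. The recurrence is
  D(n) a_n + 1 a_{n-1} - 2 a_{n-2} = 0,  where D(n) = (r+n)(r+n-1) + (2)(r+n) + (2/9).
  a_n = [-1 a_{n-1} + 2 a_{n-2}] / D(n).
Since the indicial polynomial factors as (r - r_1)(r - r_2), D(n) = (r_1 + n - r_1)(r_1 + n - r_2) = n(n + 1/3).
Evaluating step by step (a_0 = 1):
  n = 1: D(1) = 1(1 + 1/3) = 4/3; numerator = -1(1) = -1; a_1 = (-1)/(4/3) = -3/4
  n = 2: D(2) = 2(2 + 1/3) = 14/3; numerator = -1(-3/4) + 2(1) = 11/4; a_2 = (11/4)/(14/3) = 33/56
  n = 3: D(3) = 3(3 + 1/3) = 10; numerator = -1(33/56) + 2(-3/4) = -117/56; a_3 = (-117/56)/(10) = -117/560
  n = 4: D(4) = 4(4 + 1/3) = 52/3; numerator = -1(-117/560) + 2(33/56) = 111/80; a_4 = (111/80)/(52/3) = 333/4160

r = -1/3; a_0 = 1; a_1 = -3/4; a_2 = 33/56; a_3 = -117/560; a_4 = 333/4160


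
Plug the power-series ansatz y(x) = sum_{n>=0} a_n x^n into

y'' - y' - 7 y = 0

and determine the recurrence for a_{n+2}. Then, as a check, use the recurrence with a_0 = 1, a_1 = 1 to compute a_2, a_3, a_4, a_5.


Substitute y = sum_n a_n x^n.
y''(x) has coefficient (n+2)(n+1) a_{n+2} at x^n;
-y'(x) has coefficient -(n+1) a_{n+1} at x^n;
-7 y(x) has coefficient -7 a_n at x^n.
Matching x^n: (n+2)(n+1) a_{n+2} - (n+1) a_{n+1} - 7 a_n = 0.
Thus a_{n+2} = [(n+1) a_{n+1} + 7 a_n] / ((n+1)(n+2)).

Check with a_0 = 1, a_1 = 1 (apply the recurrence for n = 0, 1, 2, 3): a_0 = 1, a_1 = 1, a_2 = 4, a_3 = 5/2, a_4 = 71/24, a_5 = 22/15.

a_(n+2) = [(n+1) a_(n+1) + 7 a_n] / ((n+1)(n+2)); check: a_0 = 1, a_1 = 1, a_2 = 4, a_3 = 5/2, a_4 = 71/24, a_5 = 22/15


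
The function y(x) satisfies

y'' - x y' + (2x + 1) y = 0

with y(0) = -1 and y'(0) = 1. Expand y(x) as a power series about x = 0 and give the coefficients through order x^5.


Ansatz: y(x) = sum_{n>=0} a_n x^n, so y'(x) = sum_{n>=1} n a_n x^(n-1) and y''(x) = sum_{n>=2} n(n-1) a_n x^(n-2).
Substitute into P(x) y'' + Q(x) y' + R(x) y = 0 with P(x) = 1, Q(x) = -x, R(x) = 2x + 1, and match powers of x.
Initial conditions: a_0 = -1, a_1 = 1.
Setting the coefficient of each power of x to zero and solving order by order (substituting the coefficients already found):
  x^0: 2 a_2 + a_0 = 0  ->  2 a_2 = -a_0 = 1  ->  a_2 = 1/2
  x^1: 6 a_3 + 2 a_0 = 0  ->  6 a_3 = -2 a_0 = 2  ->  a_3 = 1/3
  x^2: 12 a_4 - a_2 + 2 a_1 = 0  ->  12 a_4 = a_2 - 2 a_1 = -3/2  ->  a_4 = -1/8
  x^3: 20 a_5 - 2 a_3 + 2 a_2 = 0  ->  20 a_5 = 2 a_3 - 2 a_2 = -1/3  ->  a_5 = -1/60
Truncated series: y(x) = -1 + x + (1/2) x^2 + (1/3) x^3 - (1/8) x^4 - (1/60) x^5 + O(x^6).

a_0 = -1; a_1 = 1; a_2 = 1/2; a_3 = 1/3; a_4 = -1/8; a_5 = -1/60


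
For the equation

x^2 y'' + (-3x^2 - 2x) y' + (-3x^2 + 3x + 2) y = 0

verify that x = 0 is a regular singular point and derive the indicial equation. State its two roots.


Divide by x^2 to reach normal form y'' + P_1(x) y' + P_2(x) y = 0 with P_1(x) = -3 - 2/x and P_2(x) = -3 + 3/x + 2/x^2.
x = 0 is a singular point because the y'-coefficient -3 - 2/x has a pole at x = 0 and the y-coefficient -3 + 3/x + 2/x^2 has a pole at x = 0.
It is a regular singular point because x P_1(x) = p(x) = -3x - 2 and x^2 P_2(x) = q(x) = -3x^2 + 3x + 2 are polynomials, hence analytic at x = 0.
p(0) = -2,  q(0) = 2.
Indicial equation: r(r-1) + p(0) r + q(0) = 0, i.e. r^2 + (p(0) - 1) r + q(0) = 0, i.e. r^2 - 3 r + 2 = 0.
Discriminant: (-3)^2 - 4(2) = 1, so r = (3 ± 1)/2.
Solving: r_1 = 2, r_2 = 1.

indicial: r^2 - 3 r + 2 = 0; roots r_1 = 2, r_2 = 1


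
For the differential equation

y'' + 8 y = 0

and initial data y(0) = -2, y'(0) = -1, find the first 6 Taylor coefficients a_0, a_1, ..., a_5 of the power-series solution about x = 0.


Ansatz: y(x) = sum_{n>=0} a_n x^n, so y'(x) = sum_{n>=1} n a_n x^(n-1) and y''(x) = sum_{n>=2} n(n-1) a_n x^(n-2).
Substitute into P(x) y'' + Q(x) y' + R(x) y = 0 with P(x) = 1, Q(x) = 0, R(x) = 8, and match powers of x.
Initial conditions: a_0 = -2, a_1 = -1.
Setting the coefficient of each power of x to zero and solving order by order (substituting the coefficients already found):
  x^0: 2 a_2 + 8 a_0 = 0  ->  2 a_2 = -8 a_0 = 16  ->  a_2 = 8
  x^1: 6 a_3 + 8 a_1 = 0  ->  6 a_3 = -8 a_1 = 8  ->  a_3 = 4/3
  x^2: 12 a_4 + 8 a_2 = 0  ->  12 a_4 = -8 a_2 = -64  ->  a_4 = -16/3
  x^3: 20 a_5 + 8 a_3 = 0  ->  20 a_5 = -8 a_3 = -32/3  ->  a_5 = -8/15
Truncated series: y(x) = -2 - x + 8 x^2 + (4/3) x^3 - (16/3) x^4 - (8/15) x^5 + O(x^6).

a_0 = -2; a_1 = -1; a_2 = 8; a_3 = 4/3; a_4 = -16/3; a_5 = -8/15
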